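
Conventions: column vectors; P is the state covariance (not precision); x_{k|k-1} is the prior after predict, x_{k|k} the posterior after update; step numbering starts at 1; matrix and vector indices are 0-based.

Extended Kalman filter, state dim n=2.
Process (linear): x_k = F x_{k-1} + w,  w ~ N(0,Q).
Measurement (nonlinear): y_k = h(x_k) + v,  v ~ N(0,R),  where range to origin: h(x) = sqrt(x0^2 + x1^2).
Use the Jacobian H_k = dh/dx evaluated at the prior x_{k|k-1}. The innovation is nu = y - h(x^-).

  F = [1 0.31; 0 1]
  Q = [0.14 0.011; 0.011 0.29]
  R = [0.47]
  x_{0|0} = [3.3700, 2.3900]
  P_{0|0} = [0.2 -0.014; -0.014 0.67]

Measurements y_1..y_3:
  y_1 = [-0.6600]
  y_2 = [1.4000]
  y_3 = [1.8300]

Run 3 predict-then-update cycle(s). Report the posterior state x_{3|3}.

x_post = [1.6132, -0.5064]

step 1: x^-=[4.1109, 2.3900]  P^-=[0.3957 0.2047; 0.2047 0.9600]  H_jac=[0.8645 0.5026]  S=[1.1861]  K=[0.3751; 0.5560]  nu=[-5.4152]  x^+=[2.0794, -0.6207]  P^+=[0.2288 -0.0427; -0.0427 0.5933]
step 2: x^-=[1.8870, -0.6207]  P^-=[0.3993 0.1522; 0.1522 0.8833]  H_jac=[0.9499 -0.3125]  S=[0.8262]  K=[0.4015; -0.1590]  nu=[-0.5865]  x^+=[1.6515, -0.5274]  P^+=[0.2661 0.2050; 0.2050 0.8624]
step 3: x^-=[1.4880, -0.5274]  P^-=[0.6161 0.4834; 0.4834 1.1524]  H_jac=[0.9425 -0.3341]  S=[0.8415]  K=[0.4981; 0.0838]  nu=[0.2513]  x^+=[1.6132, -0.5064]  P^+=[0.4073 0.4482; 0.4482 1.1465]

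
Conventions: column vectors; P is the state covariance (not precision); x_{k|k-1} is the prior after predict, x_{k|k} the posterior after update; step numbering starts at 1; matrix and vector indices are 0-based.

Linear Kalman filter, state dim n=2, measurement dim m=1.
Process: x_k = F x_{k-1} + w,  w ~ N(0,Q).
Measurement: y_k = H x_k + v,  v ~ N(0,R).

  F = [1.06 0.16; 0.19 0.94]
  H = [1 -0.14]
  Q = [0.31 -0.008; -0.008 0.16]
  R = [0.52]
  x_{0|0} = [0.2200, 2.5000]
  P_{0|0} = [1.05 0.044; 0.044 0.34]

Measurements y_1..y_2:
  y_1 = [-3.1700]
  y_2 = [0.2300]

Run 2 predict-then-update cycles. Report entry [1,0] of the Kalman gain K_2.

K[1,0] = 0.1474

step 1: x^-=[0.6332, 2.3918]  P^-=[1.5134 0.2998; 0.2998 0.5140]  S=[1.9595]  K=[0.7509; 0.1163]  nu=[-3.4683]  x^+=[-1.9712, 1.9886]  P^+=[0.4085 0.1287; 0.1287 0.4876]
step 2: x^-=[-1.7713, 1.4947]  P^-=[0.8251 0.2798; 0.2798 0.6515]  S=[1.2796]  K=[0.6142; 0.1474]  nu=[2.2106]  x^+=[-0.4135, 1.8205]  P^+=[0.3424 0.1639; 0.1639 0.6237]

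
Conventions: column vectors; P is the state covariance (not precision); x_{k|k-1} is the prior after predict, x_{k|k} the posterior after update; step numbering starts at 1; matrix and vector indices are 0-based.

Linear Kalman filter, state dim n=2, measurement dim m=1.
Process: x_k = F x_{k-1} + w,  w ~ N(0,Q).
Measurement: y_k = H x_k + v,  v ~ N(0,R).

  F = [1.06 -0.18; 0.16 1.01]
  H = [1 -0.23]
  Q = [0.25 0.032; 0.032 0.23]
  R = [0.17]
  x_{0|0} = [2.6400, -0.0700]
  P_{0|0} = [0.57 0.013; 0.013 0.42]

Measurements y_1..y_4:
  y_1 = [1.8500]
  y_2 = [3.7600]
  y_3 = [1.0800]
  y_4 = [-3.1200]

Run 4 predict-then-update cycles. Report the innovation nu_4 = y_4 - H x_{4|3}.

innov = [-4.5723]

step 1: x^-=[2.8110, 0.3517]  P^-=[0.8991 0.0659; 0.0659 0.6772]  S=[1.0746]  K=[0.8226; -0.0837]  nu=[-0.8801]  x^+=[2.0871, 0.4253]  P^+=[0.1720 0.1398; 0.1398 0.6697]
step 2: x^-=[2.1357, 0.7635]  P^-=[0.4116 0.0851; 0.0851 0.9628]  S=[0.5934]  K=[0.6607; -0.2298]  nu=[1.7999]  x^+=[3.3248, 0.3499]  P^+=[0.1526 0.1752; 0.1752 0.9314]
step 3: x^-=[3.4613, 0.8854]  P^-=[0.3848 0.0710; 0.0710 1.2407]  S=[0.5878]  K=[0.6269; -0.3646]  nu=[-2.1777]  x^+=[2.0961, 1.6795]  P^+=[0.1538 0.2054; 0.2054 1.1625]
step 4: x^-=[1.9196, 2.0316]  P^-=[0.3821 0.0607; 0.0607 1.4862]  S=[0.6028]  K=[0.6107; -0.4663]  nu=[-4.5723]  x^+=[-0.8728, 4.1639]  P^+=[0.1573 0.2324; 0.2324 1.3551]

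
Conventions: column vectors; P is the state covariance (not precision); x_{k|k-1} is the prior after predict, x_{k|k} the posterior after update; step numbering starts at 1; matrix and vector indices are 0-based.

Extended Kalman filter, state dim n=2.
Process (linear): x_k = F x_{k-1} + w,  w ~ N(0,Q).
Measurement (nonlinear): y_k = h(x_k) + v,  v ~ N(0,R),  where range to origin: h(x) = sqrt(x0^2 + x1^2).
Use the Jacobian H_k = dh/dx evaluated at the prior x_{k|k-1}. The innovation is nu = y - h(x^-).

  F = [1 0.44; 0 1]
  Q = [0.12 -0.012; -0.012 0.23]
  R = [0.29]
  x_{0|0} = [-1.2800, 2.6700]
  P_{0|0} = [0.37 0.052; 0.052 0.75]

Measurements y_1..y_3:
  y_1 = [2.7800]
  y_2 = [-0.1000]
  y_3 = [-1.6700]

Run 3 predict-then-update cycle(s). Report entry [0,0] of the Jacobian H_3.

step 1: x^-=[-0.1052, 2.6700]  P^-=[0.6810 0.3700; 0.3700 0.9800]  H_jac=[-0.0394 0.9992]  S=[1.2404]  K=[0.2764; 0.7777]  nu=[0.1079]  x^+=[-0.0754, 2.7539]  P^+=[0.5862 0.1033; 0.1033 0.2298]
step 2: x^-=[1.1364, 2.7539]  P^-=[0.8416 0.1924; 0.1924 0.4598]  H_jac=[0.3814 0.9244]  S=[0.9410]  K=[0.5302; 0.5297]  nu=[-3.0792]  x^+=[-0.4961, 1.1230]  P^+=[0.5771 -0.0718; -0.0718 0.1958]
step 3: x^-=[-0.0019, 1.1230]  P^-=[0.6718 0.0023; 0.0023 0.4258]  H_jac=[-0.0017 1.0000]  S=[0.7158]  K=[0.0017; 0.5949]  nu=[-2.7931]  x^+=[-0.0066, -0.5384]  P^+=[0.6718 0.0016; 0.0016 0.1725]

H_jac[0,0] = -0.0017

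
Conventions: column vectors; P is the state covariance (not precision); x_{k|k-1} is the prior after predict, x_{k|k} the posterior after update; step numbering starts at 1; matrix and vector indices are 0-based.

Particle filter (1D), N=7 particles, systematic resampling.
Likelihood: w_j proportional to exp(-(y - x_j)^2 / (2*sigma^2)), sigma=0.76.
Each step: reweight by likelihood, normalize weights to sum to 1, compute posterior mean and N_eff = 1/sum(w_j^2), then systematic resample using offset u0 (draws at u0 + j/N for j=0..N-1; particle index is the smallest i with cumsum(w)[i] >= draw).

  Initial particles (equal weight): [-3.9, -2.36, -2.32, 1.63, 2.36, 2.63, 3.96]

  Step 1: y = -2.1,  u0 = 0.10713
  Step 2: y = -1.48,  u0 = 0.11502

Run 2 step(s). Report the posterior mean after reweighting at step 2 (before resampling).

step 1: w=[0.0308, 0.4806, 0.4886, 0.0000, 0.0000, 0.0000, 0.0000]  mean=-2.3879  Neff=2.1249  idx=[1, 1, 1, 2, 2, 2, 2]
step 2: w=[0.1380, 0.1380, 0.1380, 0.1465, 0.1465, 0.1465, 0.1465]  mean=-2.3366  Neff=6.9940  idx=[0, 1, 2, 3, 4, 5, 6]

post_mean = -2.3366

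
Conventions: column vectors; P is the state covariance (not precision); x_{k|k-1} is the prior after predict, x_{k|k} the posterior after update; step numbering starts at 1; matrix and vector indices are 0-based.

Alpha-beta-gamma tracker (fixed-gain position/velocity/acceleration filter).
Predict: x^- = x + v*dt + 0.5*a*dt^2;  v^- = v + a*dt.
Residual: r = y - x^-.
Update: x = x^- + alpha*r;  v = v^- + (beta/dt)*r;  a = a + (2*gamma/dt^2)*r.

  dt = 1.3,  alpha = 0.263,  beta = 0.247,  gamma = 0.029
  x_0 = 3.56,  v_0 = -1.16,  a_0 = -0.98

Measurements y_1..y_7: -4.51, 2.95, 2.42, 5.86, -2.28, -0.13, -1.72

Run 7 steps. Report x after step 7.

x_post = -1.1193

step 1: x_pred=1.2239  r=-5.7339  x^+=-0.2841  v^+=-3.5234  a^+=-1.1768
step 2: x_pred=-5.8590  r=8.8090  x^+=-3.5422  v^+=-3.3796  a^+=-0.8745
step 3: x_pred=-8.6746  r=11.0946  x^+=-5.7567  v^+=-2.4084  a^+=-0.4937
step 4: x_pred=-9.3048  r=15.1648  x^+=-5.3164  v^+=-0.1689  a^+=0.0267
step 5: x_pred=-5.5134  r=3.2334  x^+=-4.6630  v^+=0.4802  a^+=0.1377
step 6: x_pred=-3.9224  r=3.7924  x^+=-2.9250  v^+=1.3798  a^+=0.2679
step 7: x_pred=-0.9049  r=-0.8151  x^+=-1.1193  v^+=1.5732  a^+=0.2399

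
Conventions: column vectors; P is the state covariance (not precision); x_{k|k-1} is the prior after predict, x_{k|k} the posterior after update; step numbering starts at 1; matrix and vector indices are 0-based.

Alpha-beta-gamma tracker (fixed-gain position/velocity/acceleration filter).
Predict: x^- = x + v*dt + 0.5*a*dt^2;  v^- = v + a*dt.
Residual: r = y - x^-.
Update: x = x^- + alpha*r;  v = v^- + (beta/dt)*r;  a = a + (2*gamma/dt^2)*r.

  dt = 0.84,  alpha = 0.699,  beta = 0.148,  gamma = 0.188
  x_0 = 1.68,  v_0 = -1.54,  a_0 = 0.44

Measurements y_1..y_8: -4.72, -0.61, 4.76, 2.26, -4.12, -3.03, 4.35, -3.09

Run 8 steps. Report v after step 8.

step 1: x_pred=0.5416  r=-5.2616  x^+=-3.1362  v^+=-2.0974  a^+=-2.3638
step 2: x_pred=-5.7321  r=5.1221  x^+=-2.1517  v^+=-3.1806  a^+=0.3656
step 3: x_pred=-4.6944  r=9.4544  x^+=1.9142  v^+=-1.2077  a^+=5.4037
step 4: x_pred=2.8062  r=-0.5462  x^+=2.4244  v^+=3.2352  a^+=5.1127
step 5: x_pred=6.9457  r=-11.0657  x^+=-0.7892  v^+=5.5802  a^+=-0.7840
step 6: x_pred=3.6215  r=-6.6515  x^+=-1.0279  v^+=3.7496  a^+=-4.3285
step 7: x_pred=0.5947  r=3.7553  x^+=3.2197  v^+=0.7754  a^+=-2.3274
step 8: x_pred=3.0499  r=-6.1399  x^+=-1.2419  v^+=-2.2614  a^+=-5.5992

v_post = -2.2614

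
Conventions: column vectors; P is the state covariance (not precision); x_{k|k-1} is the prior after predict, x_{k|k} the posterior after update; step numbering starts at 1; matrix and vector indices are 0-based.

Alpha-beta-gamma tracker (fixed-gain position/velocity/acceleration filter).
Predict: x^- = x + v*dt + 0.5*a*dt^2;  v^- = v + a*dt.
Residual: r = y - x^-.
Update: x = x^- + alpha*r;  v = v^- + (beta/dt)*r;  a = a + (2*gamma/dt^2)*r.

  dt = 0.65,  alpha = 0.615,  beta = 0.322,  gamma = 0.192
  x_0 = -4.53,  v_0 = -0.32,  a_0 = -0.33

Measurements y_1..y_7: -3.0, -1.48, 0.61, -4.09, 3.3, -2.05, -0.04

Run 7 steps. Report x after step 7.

step 1: x_pred=-4.8077  r=1.8077  x^+=-3.6960  v^+=0.3610  a^+=1.3130
step 2: x_pred=-3.1839  r=1.7039  x^+=-2.1360  v^+=2.0586  a^+=2.8617
step 3: x_pred=-0.1934  r=0.8034  x^+=0.3007  v^+=4.3166  a^+=3.5919
step 4: x_pred=3.8653  r=-7.9553  x^+=-1.0272  v^+=2.7104  a^+=-3.6385
step 5: x_pred=-0.0341  r=3.3341  x^+=2.0164  v^+=1.9971  a^+=-0.6082
step 6: x_pred=3.1860  r=-5.2360  x^+=-0.0341  v^+=-0.9921  a^+=-5.3671
step 7: x_pred=-1.8128  r=1.7728  x^+=-0.7225  v^+=-3.6025  a^+=-3.7558

x_post = -0.7225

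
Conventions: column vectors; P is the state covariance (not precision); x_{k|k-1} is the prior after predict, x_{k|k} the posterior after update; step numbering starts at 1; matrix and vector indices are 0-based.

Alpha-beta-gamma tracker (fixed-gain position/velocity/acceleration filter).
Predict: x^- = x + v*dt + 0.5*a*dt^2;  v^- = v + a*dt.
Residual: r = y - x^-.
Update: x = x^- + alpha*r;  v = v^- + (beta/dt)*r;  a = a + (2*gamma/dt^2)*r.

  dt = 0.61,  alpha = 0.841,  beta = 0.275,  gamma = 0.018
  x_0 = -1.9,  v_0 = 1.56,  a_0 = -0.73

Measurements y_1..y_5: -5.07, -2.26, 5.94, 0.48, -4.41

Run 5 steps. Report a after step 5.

step 1: x_pred=-1.0842  r=-3.9858  x^+=-4.4363  v^+=-0.6822  a^+=-1.1156
step 2: x_pred=-5.0599  r=2.7999  x^+=-2.7052  v^+=-0.1004  a^+=-0.8447
step 3: x_pred=-2.9236  r=8.8636  x^+=4.5307  v^+=3.3802  a^+=0.0128
step 4: x_pred=6.5950  r=-6.1150  x^+=1.4523  v^+=0.6312  a^+=-0.5788
step 5: x_pred=1.7297  r=-6.1397  x^+=-3.4338  v^+=-2.4897  a^+=-1.1728

a_post = -1.1728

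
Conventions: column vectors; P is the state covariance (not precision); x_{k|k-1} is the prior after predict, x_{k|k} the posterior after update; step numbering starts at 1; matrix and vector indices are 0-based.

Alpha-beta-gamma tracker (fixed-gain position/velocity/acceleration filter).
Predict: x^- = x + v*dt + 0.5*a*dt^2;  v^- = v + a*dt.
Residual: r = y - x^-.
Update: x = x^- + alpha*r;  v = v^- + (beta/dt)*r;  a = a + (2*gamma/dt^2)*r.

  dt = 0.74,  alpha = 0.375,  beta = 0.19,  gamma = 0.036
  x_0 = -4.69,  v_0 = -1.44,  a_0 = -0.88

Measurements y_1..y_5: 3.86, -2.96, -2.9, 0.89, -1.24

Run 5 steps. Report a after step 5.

a_post = 0.3169

step 1: x_pred=-5.9965  r=9.8565  x^+=-2.3003  v^+=0.4395  a^+=0.4160
step 2: x_pred=-1.8612  r=-1.0988  x^+=-2.2732  v^+=0.4652  a^+=0.2715
step 3: x_pred=-1.8546  r=-1.0454  x^+=-2.2467  v^+=0.3977  a^+=0.1340
step 4: x_pred=-1.9156  r=2.8056  x^+=-0.8635  v^+=1.2173  a^+=0.5029
step 5: x_pred=0.1750  r=-1.4150  x^+=-0.3556  v^+=1.2262  a^+=0.3169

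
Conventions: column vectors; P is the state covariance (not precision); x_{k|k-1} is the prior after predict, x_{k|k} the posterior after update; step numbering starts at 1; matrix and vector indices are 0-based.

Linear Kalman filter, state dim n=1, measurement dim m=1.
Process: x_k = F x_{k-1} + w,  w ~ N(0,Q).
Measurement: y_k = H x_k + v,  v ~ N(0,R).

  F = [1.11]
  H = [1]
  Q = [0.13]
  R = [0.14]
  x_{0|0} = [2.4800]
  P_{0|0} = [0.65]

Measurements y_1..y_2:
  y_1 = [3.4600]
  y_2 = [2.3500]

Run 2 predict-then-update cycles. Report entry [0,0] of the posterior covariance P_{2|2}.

P_post[0,0] = 0.0933

step 1: x^-=[2.7528]  P^-=[0.9309]  S=[1.0709]  K=[0.8693]  nu=[0.7072]  x^+=[3.3675]  P^+=[0.1217]
step 2: x^-=[3.7380]  P^-=[0.2799]  S=[0.4199]  K=[0.6666]  nu=[-1.3880]  x^+=[2.8127]  P^+=[0.0933]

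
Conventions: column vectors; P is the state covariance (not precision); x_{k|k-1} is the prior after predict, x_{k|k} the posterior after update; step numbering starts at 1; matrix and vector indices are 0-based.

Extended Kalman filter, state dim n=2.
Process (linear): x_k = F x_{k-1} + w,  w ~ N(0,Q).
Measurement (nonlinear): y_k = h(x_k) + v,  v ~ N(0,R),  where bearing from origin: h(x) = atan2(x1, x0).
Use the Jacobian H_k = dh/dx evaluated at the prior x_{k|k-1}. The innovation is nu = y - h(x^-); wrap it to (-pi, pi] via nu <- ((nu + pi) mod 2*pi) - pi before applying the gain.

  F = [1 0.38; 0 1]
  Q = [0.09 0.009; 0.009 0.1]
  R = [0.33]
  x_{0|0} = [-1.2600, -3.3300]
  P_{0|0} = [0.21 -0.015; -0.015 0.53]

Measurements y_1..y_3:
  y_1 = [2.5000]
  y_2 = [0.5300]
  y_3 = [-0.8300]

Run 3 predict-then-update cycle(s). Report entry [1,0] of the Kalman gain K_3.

K[1,0] = -0.1160

step 1: x^-=[-2.5254, -3.3300]  P^-=[0.3651 0.1954; 0.1954 0.6300]  H_jac=[0.1907 -0.1446]  S=[0.3457]  K=[0.1197; -0.1557]  nu=[-1.5635]  x^+=[-2.7125, -3.0865]  P^+=[0.3602 0.2018; 0.2018 0.6216]
step 2: x^-=[-3.8853, -3.0865]  P^-=[0.6933 0.4471; 0.4471 0.7216]  H_jac=[0.1254 -0.1578]  S=[0.3412]  K=[0.0480; -0.1695]  nu=[3.0003]  x^+=[-3.7414, -3.5950]  P^+=[0.6926 0.4498; 0.4498 0.7118]
step 3: x^-=[-5.1075, -3.5950]  P^-=[1.2272 0.7293; 0.7293 0.8118]  H_jac=[0.0922 -0.1309]  S=[0.3367]  K=[0.0523; -0.1160]  nu=[1.6983]  x^+=[-5.0187, -3.7921]  P^+=[1.2263 0.7314; 0.7314 0.8073]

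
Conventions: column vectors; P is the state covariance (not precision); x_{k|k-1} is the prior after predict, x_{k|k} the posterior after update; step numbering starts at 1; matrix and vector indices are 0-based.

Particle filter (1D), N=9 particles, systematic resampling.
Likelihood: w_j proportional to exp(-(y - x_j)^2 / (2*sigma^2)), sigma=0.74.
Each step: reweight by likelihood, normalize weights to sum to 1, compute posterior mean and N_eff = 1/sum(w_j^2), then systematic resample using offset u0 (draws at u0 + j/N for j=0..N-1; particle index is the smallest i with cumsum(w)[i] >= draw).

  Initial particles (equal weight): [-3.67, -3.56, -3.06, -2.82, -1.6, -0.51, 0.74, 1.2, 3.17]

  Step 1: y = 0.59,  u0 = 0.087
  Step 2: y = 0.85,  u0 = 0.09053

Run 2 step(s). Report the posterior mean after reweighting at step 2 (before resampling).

step 1: w=[0.0000, 0.0000, 0.0000, 0.0000, 0.0062, 0.1626, 0.4808, 0.3494, 0.0011]  mean=0.6858  Neff=2.6339  idx=[5, 6, 6, 6, 6, 6, 7, 7, 7]
step 2: w=[0.0236, 0.1266, 0.1266, 0.1266, 0.1266, 0.1266, 0.1145, 0.1145, 0.1145]  mean=0.8684  Neff=8.3338  idx=[1, 2, 3, 4, 5, 5, 6, 7, 8]

post_mean = 0.8684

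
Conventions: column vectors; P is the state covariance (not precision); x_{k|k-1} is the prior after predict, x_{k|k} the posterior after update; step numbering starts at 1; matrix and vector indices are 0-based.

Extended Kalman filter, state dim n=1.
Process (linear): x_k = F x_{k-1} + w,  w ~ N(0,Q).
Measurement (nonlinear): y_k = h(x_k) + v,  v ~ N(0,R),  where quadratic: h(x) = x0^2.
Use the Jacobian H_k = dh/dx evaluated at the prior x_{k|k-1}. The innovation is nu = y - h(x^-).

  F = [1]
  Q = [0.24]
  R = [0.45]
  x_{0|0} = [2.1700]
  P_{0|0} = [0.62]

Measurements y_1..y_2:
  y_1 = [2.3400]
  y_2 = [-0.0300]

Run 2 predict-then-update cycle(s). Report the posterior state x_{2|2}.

x_post = [0.9240]

step 1: x^-=[2.1700]  P^-=[0.8600]  H_jac=[4.3400]  S=[16.6486]  K=[0.2242]  nu=[-2.3689]  x^+=[1.6389]  P^+=[0.0232]
step 2: x^-=[1.6389]  P^-=[0.2632]  H_jac=[3.2778]  S=[3.2784]  K=[0.2632]  nu=[-2.7161]  x^+=[0.9240]  P^+=[0.0361]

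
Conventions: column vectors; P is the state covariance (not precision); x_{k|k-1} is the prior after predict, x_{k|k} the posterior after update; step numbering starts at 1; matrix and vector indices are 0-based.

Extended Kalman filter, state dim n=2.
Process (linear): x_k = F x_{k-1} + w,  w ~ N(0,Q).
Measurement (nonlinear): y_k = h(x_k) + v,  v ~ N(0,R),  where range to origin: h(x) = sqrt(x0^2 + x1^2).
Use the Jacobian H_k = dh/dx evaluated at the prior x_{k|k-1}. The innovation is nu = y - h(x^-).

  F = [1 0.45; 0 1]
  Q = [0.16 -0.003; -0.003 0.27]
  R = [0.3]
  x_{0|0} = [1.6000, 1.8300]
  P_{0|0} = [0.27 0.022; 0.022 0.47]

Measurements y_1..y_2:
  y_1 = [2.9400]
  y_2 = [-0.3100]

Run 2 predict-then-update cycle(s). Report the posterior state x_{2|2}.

x_post = [1.2878, -0.0758]

step 1: x^-=[2.4235, 1.8300]  P^-=[0.5450 0.2305; 0.2305 0.7400]  H_jac=[0.7980 0.6026]  S=[1.1375]  K=[0.5045; 0.5537]  nu=[-0.0968]  x^+=[2.3747, 1.7764]  P^+=[0.2555 -0.0872; -0.0872 0.3912]
step 2: x^-=[3.1740, 1.7764]  P^-=[0.4162 0.0858; 0.0858 0.6612]  H_jac=[0.8726 0.4884]  S=[0.8478]  K=[0.4778; 0.4692]  nu=[-3.9473]  x^+=[1.2878, -0.0758]  P^+=[0.2226 -0.1043; -0.1043 0.4746]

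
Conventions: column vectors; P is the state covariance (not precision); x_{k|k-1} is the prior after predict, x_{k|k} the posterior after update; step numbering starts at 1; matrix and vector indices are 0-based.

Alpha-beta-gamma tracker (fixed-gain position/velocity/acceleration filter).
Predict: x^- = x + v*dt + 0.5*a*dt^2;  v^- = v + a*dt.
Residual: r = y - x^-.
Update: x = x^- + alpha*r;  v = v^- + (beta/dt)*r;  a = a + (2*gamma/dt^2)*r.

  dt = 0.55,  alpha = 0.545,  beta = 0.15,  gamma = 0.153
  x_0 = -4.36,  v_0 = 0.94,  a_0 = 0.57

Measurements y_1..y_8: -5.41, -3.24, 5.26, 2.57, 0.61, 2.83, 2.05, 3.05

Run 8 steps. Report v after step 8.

v_post = -6.2742

step 1: x_pred=-3.7568  r=-1.6532  x^+=-4.6578  v^+=0.8026  a^+=-1.1023
step 2: x_pred=-4.3831  r=1.1431  x^+=-3.7601  v^+=0.5081  a^+=0.0540
step 3: x_pred=-3.4725  r=8.7325  x^+=1.2867  v^+=2.9194  a^+=8.8875
step 4: x_pred=4.2366  r=-1.6666  x^+=3.3283  v^+=7.3529  a^+=7.2016
step 5: x_pred=8.4617  r=-7.8517  x^+=4.1825  v^+=9.1725  a^+=-0.7409
step 6: x_pred=9.1153  r=-6.2853  x^+=5.6898  v^+=7.0508  a^+=-7.0989
step 7: x_pred=8.4940  r=-6.4440  x^+=4.9820  v^+=1.3889  a^+=-13.6175
step 8: x_pred=3.6863  r=-0.6363  x^+=3.3395  v^+=-6.2742  a^+=-14.2612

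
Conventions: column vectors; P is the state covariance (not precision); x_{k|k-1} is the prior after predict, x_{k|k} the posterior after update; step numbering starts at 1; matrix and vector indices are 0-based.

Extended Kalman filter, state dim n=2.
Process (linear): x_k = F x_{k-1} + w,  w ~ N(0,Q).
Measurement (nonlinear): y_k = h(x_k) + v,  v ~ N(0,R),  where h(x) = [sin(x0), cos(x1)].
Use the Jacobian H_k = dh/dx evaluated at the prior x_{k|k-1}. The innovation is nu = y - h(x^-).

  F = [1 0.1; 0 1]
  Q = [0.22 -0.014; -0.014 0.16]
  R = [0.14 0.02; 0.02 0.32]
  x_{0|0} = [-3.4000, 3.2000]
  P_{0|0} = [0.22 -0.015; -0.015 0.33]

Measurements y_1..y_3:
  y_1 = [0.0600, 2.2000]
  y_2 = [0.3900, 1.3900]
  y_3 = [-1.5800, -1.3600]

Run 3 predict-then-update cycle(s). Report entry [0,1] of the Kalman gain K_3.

K[0,1] = 0.0279

step 1: x^-=[-3.0800, 3.2000]  P^-=[0.4403 0.0040; 0.0040 0.4900]  H_jac=[-0.9981 0.0000; 0.0000 0.0584]  S=[0.5786 0.0198; 0.0198 0.3217]  K=[-0.7611 0.0475; -0.0100 0.0895]  nu=[0.1216, 3.1983]  x^+=[-3.0206, 3.4851]  P^+=[0.1058 -0.0004; -0.0004 0.4874]
step 2: x^-=[-2.6721, 3.4851]  P^-=[0.3306 0.0343; 0.0343 0.6474]  H_jac=[-0.8918 0.0000; 0.0000 0.3368]  S=[0.4029 0.0097; 0.0097 0.3935]  K=[-0.7329 0.0474; -0.0894 0.5564]  nu=[0.8424, 2.3316]  x^+=[-3.1789, 4.7072]  P^+=[0.1140 0.0016; 0.0016 0.5233]
step 3: x^-=[-2.7082, 4.7072]  P^-=[0.3395 0.0399; 0.0399 0.6833]  H_jac=[-0.9075 0.0000; 0.0000 1.0000]  S=[0.4196 -0.0162; -0.0162 1.0033]  K=[-0.7332 0.0279; -0.0600 0.6801]  nu=[-1.1600, -1.3548]  x^+=[-1.8955, 3.8554]  P^+=[0.1125 -0.0057; -0.0057 0.2164]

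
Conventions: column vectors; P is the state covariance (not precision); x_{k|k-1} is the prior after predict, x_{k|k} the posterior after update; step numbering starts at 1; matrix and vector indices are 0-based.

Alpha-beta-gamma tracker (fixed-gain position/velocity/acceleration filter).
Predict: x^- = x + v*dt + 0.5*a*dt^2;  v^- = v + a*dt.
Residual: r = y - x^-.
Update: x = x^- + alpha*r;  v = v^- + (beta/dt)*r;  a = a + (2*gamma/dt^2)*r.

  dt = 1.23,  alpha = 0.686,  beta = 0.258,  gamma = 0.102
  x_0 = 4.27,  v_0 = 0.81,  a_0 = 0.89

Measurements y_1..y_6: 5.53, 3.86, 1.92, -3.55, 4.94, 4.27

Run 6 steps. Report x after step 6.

step 1: x_pred=5.9395  r=-0.4095  x^+=5.6586  v^+=1.8188  a^+=0.8348
step 2: x_pred=8.5272  r=-4.6672  x^+=5.3255  v^+=1.8666  a^+=0.2055
step 3: x_pred=7.7768  r=-5.8568  x^+=3.7590  v^+=0.8908  a^+=-0.5843
step 4: x_pred=4.4128  r=-7.9628  x^+=-1.0497  v^+=-1.4981  a^+=-1.6580
step 5: x_pred=-4.1465  r=9.0865  x^+=2.0868  v^+=-1.6315  a^+=-0.4328
step 6: x_pred=-0.2472  r=4.5172  x^+=2.8516  v^+=-1.2162  a^+=0.1764

x_post = 2.8516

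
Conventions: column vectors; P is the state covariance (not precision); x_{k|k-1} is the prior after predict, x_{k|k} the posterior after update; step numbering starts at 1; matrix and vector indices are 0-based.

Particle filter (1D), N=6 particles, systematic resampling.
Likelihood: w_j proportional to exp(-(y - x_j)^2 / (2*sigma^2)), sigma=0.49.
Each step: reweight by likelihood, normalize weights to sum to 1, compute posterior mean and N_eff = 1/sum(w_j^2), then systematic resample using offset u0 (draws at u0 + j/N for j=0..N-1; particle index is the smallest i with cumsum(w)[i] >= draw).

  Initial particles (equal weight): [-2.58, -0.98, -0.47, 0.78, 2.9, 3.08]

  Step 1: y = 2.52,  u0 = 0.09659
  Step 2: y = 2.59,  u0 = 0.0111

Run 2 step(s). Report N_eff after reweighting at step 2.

N_eff = 5.8700

step 1: w=[0.0000, 0.0000, 0.0000, 0.0014, 0.5863, 0.4122]  mean=2.9711  Neff=1.9466  idx=[4, 4, 4, 5, 5, 5]
step 2: w=[0.1915, 0.1915, 0.1915, 0.1419, 0.1419, 0.1419]  mean=2.9766  Neff=5.8700  idx=[0, 0, 1, 2, 3, 4]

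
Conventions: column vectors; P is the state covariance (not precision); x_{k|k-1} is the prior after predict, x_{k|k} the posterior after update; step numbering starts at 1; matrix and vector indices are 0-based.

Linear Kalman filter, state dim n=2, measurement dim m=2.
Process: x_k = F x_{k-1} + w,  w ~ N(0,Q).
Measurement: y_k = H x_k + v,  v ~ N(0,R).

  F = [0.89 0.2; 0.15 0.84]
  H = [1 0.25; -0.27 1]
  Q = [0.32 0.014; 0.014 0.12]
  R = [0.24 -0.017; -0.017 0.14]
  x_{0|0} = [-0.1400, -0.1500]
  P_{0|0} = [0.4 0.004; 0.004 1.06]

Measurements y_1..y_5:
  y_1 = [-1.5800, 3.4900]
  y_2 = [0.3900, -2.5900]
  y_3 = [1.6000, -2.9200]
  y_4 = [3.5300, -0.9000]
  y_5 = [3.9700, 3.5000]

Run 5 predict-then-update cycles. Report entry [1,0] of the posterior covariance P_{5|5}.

step 1: x^-=[-0.1546, -0.1470]  P^-=[0.6807 0.2486; 0.2486 0.8779]  S=[1.0998 0.2505; 0.2505 0.9333]  K=[0.7025 -0.1191; 0.2425 0.8036]  nu=[-1.3887, 3.5953]  x^+=[-1.5584, 2.4055]  P^+=[0.1665 0.0163; 0.0163 0.1128]
step 2: x^-=[-0.9059, 1.7869]  P^-=[0.4623 0.0679; 0.0679 0.2075]  S=[0.7492 -0.0266; -0.0266 0.3445]  K=[0.6356 -0.1161; 0.1799 0.5629]  nu=[0.8492, -4.6215]  x^+=[0.1702, -0.6618]  P^+=[0.1511 0.0137; 0.0137 0.0795]
step 3: x^-=[0.0191, -0.5304]  P^-=[0.4477 0.0582; 0.0582 0.1829]  S=[0.7283 -0.0379; -0.0379 0.3241]  K=[0.6285 -0.1199; 0.1706 0.5358]  nu=[1.7135, -2.3844]  x^+=[1.3821, -1.5157]  P^+=[0.1497 0.0129; 0.0129 0.0756]
step 4: x^-=[0.9269, -1.0659]  P^-=[0.4462 0.0567; 0.0567 0.1800]  S=[0.7258 -0.0396; -0.0396 0.3219]  K=[0.6277 -0.1208; 0.1692 0.5324]  nu=[2.8695, 0.4161]  x^+=[2.6778, -0.3589]  P^+=[0.1495 0.0128; 0.0128 0.0751]
step 5: x^-=[2.3115, 0.1002]  P^-=[0.4460 0.0565; 0.0565 0.1796]  S=[0.7255 -0.0398; -0.0398 0.3216]  K=[0.6276 -0.1210; 0.1690 0.5319]  nu=[1.6334, 4.0239]  x^+=[2.8497, 2.5166]  P^+=[0.1495 0.0128; 0.0128 0.0750]

P_post[1,0] = 0.0128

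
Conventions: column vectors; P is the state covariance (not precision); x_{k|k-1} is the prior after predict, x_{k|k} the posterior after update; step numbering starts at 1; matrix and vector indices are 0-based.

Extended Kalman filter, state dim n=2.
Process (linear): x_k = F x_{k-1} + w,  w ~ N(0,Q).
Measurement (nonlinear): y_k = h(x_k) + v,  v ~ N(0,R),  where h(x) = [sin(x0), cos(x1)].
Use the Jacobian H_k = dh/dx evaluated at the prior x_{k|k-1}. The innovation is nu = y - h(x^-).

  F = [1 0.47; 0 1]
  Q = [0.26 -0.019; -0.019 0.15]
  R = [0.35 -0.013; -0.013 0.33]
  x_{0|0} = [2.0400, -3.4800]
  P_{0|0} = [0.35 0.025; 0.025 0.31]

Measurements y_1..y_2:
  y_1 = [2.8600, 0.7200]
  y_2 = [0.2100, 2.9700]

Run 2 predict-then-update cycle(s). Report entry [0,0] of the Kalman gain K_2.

K[0,0] = 0.6464

step 1: x^-=[0.4044, -3.4800]  P^-=[0.7020 0.1517; 0.1517 0.4600]  H_jac=[0.9193 0.0000; 0.0000 -0.3320]  S=[0.9433 -0.0593; -0.0593 0.3807]  K=[0.6825 -0.0260; 0.1238 -0.3818]  nu=[2.4665, 1.6633]  x^+=[2.0446, -3.8097]  P^+=[0.2602 0.0525; 0.0525 0.3844]
step 2: x^-=[0.2541, -3.8097]  P^-=[0.6545 0.2142; 0.2142 0.5344]  H_jac=[0.9679 0.0000; 0.0000 -0.6195]  S=[0.9632 -0.1414; -0.1414 0.5351]  K=[0.6464 -0.0771; 0.1294 -0.5845]  nu=[-0.0414, 3.7550]  x^+=[-0.0623, -6.0098]  P^+=[0.2348 0.0547; 0.0547 0.3141]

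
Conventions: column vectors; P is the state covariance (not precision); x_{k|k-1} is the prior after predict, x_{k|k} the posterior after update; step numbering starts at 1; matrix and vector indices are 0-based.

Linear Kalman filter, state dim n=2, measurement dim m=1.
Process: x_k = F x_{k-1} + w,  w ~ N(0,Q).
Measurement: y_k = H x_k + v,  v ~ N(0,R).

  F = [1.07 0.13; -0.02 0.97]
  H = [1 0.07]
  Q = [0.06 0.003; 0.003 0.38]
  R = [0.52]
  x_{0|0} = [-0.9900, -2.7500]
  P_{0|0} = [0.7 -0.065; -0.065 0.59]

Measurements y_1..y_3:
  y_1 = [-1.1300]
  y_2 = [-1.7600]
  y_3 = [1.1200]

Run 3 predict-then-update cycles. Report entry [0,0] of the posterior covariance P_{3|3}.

P_post[0,0] = 0.2055

step 1: x^-=[-1.4168, -2.6477]  P^-=[0.8533 -0.0049; -0.0049 0.9379]  S=[1.3772]  K=[0.6193; 0.0441]  nu=[0.4721]  x^+=[-1.1244, -2.6269]  P^+=[0.3250 -0.0425; -0.0425 0.9353]
step 2: x^-=[-1.5446, -2.5256]  P^-=[0.4361 0.0700; 0.0700 1.2618]  S=[0.9721]  K=[0.4537; 0.1628]  nu=[-0.0386]  x^+=[-1.5621, -2.5319]  P^+=[0.2360 -0.0018; -0.0018 1.2360]
step 3: x^-=[-2.0006, -2.4247]  P^-=[0.3506 0.1519; 0.1519 1.5431]  S=[0.8994]  K=[0.4016; 0.2890]  nu=[3.2903]  x^+=[-0.6791, -1.4739]  P^+=[0.2055 0.0475; 0.0475 1.4680]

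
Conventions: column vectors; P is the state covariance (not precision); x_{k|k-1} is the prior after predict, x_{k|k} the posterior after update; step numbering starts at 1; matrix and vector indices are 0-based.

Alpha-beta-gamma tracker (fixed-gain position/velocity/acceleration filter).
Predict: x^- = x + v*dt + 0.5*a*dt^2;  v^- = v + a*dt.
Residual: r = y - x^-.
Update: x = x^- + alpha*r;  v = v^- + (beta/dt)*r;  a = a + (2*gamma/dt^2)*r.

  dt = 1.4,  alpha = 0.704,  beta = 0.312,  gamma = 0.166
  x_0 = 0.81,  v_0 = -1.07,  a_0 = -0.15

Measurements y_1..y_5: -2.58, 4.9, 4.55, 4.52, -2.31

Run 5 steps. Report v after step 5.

step 1: x_pred=-0.8350  r=-1.7450  x^+=-2.0635  v^+=-1.6689  a^+=-0.4456
step 2: x_pred=-4.8366  r=9.7366  x^+=2.0180  v^+=-0.1228  a^+=1.2037
step 3: x_pred=3.0256  r=1.5244  x^+=4.0988  v^+=1.9020  a^+=1.4619
step 4: x_pred=8.1943  r=-3.6743  x^+=5.6076  v^+=3.1298  a^+=0.8395
step 5: x_pred=10.8121  r=-13.1221  x^+=1.5741  v^+=1.3808  a^+=-1.3832

v_post = 1.3808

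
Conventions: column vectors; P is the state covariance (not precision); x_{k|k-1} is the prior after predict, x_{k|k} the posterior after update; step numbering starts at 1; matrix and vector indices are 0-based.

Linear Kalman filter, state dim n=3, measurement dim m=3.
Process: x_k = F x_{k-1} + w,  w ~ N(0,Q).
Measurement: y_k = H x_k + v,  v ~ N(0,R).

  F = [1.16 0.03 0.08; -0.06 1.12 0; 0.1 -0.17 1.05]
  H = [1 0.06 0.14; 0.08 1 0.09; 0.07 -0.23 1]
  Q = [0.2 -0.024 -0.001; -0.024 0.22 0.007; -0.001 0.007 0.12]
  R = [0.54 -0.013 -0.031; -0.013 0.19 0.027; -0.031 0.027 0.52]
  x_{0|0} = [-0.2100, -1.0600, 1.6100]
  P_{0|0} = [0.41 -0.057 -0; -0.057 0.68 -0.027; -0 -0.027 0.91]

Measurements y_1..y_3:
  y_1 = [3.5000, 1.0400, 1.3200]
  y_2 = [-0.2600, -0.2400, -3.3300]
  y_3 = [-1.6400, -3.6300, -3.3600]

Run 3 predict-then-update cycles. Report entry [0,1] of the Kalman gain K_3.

K[0,1] = -0.0399

step 1: x^-=[-0.1466, -1.1746, 1.8497]  P^-=[0.7540 -0.1061 0.1301; -0.1061 1.0821 -0.1636; 0.1301 -0.1636 1.1586]  S=[1.3416 0.0097 0.3198; 0.0097 1.2418 -0.2679; 0.3198 -0.2679 1.8365]  K=[0.5688 -0.0298 0.0095; -0.0293 0.8309 -0.1024; 0.0519 0.1031 0.6623]  nu=[3.4581, 2.0599, -0.7896]  x^+=[1.7517, 0.5164, 1.7186]  P^+=[0.3154 -0.0341 -0.0434; -0.0341 0.1574 0.0087; -0.0434 0.0087 0.3506]
step 2: x^-=[2.1849, 0.4732, 1.8919]  P^-=[0.6164 -0.0839 0.0178; -0.0839 0.4232 -0.0161; 0.0178 -0.0161 0.5032]  S=[1.1624 -0.0168 0.1132; -0.0168 0.6052 -0.0401; 0.1132 -0.0401 1.0612]  K=[0.5258 -0.0388 0.0180; -0.0344 0.6794 -0.0830; 0.0296 0.0832 0.4788]  nu=[-2.7382, -1.0583, -5.2660]  x^+=[0.6913, 0.2857, -0.7988]  P^+=[0.2909 -0.0337 -0.0361; -0.0337 0.1292 0.0083; -0.0361 0.0083 0.2548]
step 3: x^-=[0.7466, 0.2785, -0.8182]  P^-=[0.5842 -0.0828 0.0159; -0.0828 0.3877 -0.0114; 0.0159 -0.0114 0.3981]  S=[1.1278 -0.0212 0.0947; -0.0212 0.5696 -0.0372; 0.0947 -0.0372 0.9516]  K=[0.5126 -0.0399 0.0271; -0.0348 0.6605 -0.0825; 0.0289 0.0737 0.4223]  nu=[-2.2888, -3.8946, -2.5300]  x^+=[-0.3399, -2.0055, -2.2397]  P^+=[0.2827 -0.0334 -0.0303; -0.0334 0.1257 0.0073; -0.0303 0.0073 0.2245]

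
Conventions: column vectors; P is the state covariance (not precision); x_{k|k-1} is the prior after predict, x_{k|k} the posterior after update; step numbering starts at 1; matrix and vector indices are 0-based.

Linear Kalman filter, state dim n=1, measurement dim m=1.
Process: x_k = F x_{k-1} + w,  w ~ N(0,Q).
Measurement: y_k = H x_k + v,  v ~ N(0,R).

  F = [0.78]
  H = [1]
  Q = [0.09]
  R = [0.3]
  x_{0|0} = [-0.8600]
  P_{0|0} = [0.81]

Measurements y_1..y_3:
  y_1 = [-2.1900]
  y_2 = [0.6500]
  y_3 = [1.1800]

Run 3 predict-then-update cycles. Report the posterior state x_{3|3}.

step 1: x^-=[-0.6708]  P^-=[0.5828]  S=[0.8828]  K=[0.6602]  nu=[-1.5192]  x^+=[-1.6737]  P^+=[0.1981]
step 2: x^-=[-1.3055]  P^-=[0.2105]  S=[0.5105]  K=[0.4123]  nu=[1.9555]  x^+=[-0.4992]  P^+=[0.1237]
step 3: x^-=[-0.3894]  P^-=[0.1653]  S=[0.4653]  K=[0.3552]  nu=[1.5694]  x^+=[0.1681]  P^+=[0.1066]

x_post = [0.1681]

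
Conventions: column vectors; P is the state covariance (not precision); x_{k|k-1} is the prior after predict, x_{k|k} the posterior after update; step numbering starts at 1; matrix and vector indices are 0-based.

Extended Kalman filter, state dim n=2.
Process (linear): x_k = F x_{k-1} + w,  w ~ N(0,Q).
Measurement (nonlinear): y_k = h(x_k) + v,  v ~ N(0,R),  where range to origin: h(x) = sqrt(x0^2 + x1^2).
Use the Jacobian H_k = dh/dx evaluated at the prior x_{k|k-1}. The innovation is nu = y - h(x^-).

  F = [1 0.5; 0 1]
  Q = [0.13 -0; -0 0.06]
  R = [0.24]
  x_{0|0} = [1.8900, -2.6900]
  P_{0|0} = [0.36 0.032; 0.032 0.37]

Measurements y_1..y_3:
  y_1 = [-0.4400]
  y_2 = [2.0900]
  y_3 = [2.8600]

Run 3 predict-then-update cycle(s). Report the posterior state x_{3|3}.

x_post = [2.5619, -0.2782]

step 1: x^-=[0.5450, -2.6900]  P^-=[0.6145 0.2170; 0.2170 0.4300]  H_jac=[0.1986 -0.9801]  S=[0.5928]  K=[-0.1529; -0.6382]  nu=[-3.1847]  x^+=[1.0320, -0.6575]  P^+=[0.6006 0.1591; 0.1591 0.1885]
step 2: x^-=[0.7033, -0.6575]  P^-=[0.9369 0.2534; 0.2534 0.2485]  H_jac=[0.7305 -0.6829]  S=[0.6030]  K=[0.8480; 0.0255]  nu=[1.1272]  x^+=[1.6592, -0.6287]  P^+=[0.5033 0.2404; 0.2404 0.2481]
step 3: x^-=[1.3448, -0.6287]  P^-=[0.9357 0.3644; 0.3644 0.3081]  H_jac=[0.9059 -0.4235]  S=[0.7835]  K=[0.8849; 0.2548]  nu=[1.3755]  x^+=[2.5619, -0.2782]  P^+=[0.3222 0.1878; 0.1878 0.2573]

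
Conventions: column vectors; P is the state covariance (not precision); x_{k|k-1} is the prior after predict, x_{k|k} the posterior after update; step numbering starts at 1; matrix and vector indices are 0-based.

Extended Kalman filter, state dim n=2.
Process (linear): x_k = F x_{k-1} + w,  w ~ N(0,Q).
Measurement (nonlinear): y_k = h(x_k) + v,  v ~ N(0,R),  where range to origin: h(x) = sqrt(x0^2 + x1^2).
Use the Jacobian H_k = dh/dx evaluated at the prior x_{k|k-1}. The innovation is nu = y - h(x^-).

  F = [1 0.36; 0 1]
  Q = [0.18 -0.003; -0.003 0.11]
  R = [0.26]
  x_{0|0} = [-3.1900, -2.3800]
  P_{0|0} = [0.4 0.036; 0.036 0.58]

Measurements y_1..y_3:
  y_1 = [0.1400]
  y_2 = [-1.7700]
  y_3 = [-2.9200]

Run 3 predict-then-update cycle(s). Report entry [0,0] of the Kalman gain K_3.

K[0,0] = 0.5035

step 1: x^-=[-4.0468, -2.3800]  P^-=[0.6811 0.2418; 0.2418 0.6900]  H_jac=[-0.8620 -0.5069]  S=[1.1547]  K=[-0.6146; -0.4834]  nu=[-4.5548]  x^+=[-1.2475, -0.1781]  P^+=[0.2449 -0.1013; -0.1013 0.4201]
step 2: x^-=[-1.3116, -0.1781]  P^-=[0.4065 0.0470; 0.0470 0.5301]  H_jac=[-0.9909 -0.1345]  S=[0.6812]  K=[-0.6005; -0.1730]  nu=[-3.0936]  x^+=[0.5462, 0.3572]  P^+=[0.1608 -0.0238; -0.0238 0.5097]
step 3: x^-=[0.6748, 0.3572]  P^-=[0.3897 0.1567; 0.1567 0.6197]  H_jac=[0.8838 0.4678]  S=[0.8297]  K=[0.5035; 0.5164]  nu=[-3.6835]  x^+=[-1.1799, -1.5450]  P^+=[0.1794 -0.0590; -0.0590 0.3985]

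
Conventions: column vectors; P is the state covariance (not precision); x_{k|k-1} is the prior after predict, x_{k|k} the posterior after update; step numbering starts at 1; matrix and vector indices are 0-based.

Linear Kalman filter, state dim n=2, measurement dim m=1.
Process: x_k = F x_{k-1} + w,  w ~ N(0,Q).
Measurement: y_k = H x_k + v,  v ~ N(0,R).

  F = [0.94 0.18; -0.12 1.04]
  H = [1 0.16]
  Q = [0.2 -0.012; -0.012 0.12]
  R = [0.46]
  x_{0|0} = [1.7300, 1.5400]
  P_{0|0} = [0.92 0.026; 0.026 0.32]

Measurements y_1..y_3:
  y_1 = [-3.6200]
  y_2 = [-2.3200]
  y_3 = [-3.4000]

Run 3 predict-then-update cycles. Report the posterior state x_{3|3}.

step 1: x^-=[1.9034, 1.3940]  P^-=[1.0321 -0.0310; -0.0310 0.4729]  S=[1.4943]  K=[0.6874; 0.0299]  nu=[-5.7464]  x^+=[-2.0466, 1.2223]  P^+=[0.3261 -0.0617; -0.0617 0.4715]
step 2: x^-=[-1.7037, 1.5168]  P^-=[0.4825 -0.0195; -0.0195 0.6501]  S=[0.9529]  K=[0.5031; 0.0887]  nu=[-0.8589]  x^+=[-2.1359, 1.4406]  P^+=[0.2413 -0.0620; -0.0620 0.6426]
step 3: x^-=[-1.7484, 1.7545]  P^-=[0.4131 0.0218; 0.0218 0.8340]  S=[0.9014]  K=[0.4621; 0.1722]  nu=[-1.9323]  x^+=[-2.6414, 1.4218]  P^+=[0.2206 -0.0499; -0.0499 0.8073]

x_post = [-2.6414, 1.4218]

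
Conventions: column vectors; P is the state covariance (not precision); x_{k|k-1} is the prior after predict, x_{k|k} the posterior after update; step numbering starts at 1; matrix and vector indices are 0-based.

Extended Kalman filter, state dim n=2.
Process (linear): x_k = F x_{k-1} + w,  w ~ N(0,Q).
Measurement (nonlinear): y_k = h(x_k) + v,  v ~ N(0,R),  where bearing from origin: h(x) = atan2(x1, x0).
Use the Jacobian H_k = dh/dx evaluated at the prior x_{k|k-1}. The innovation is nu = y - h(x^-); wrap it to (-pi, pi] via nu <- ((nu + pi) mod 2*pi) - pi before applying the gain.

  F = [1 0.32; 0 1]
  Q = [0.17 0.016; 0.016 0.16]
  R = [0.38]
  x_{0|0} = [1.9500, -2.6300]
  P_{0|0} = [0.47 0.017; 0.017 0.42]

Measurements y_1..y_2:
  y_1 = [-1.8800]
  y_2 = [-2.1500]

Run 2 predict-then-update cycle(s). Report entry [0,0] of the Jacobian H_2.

step 1: x^-=[1.1084, -2.6300]  P^-=[0.6939 0.1674; 0.1674 0.5800]  H_jac=[0.3229 0.1361]  S=[0.4778]  K=[0.5166; 0.2783]  nu=[-0.7081]  x^+=[0.7426, -2.8271]  P^+=[0.5664 0.0987; 0.0987 0.5430]
step 2: x^-=[-0.1620, -2.8271]  P^-=[0.8552 0.2885; 0.2885 0.7030]  H_jac=[0.3526 -0.0202]  S=[0.4825]  K=[0.6128; 0.1813]  nu=[-0.5219]  x^+=[-0.4819, -2.9217]  P^+=[0.6740 0.2348; 0.2348 0.6871]

H_jac[0,0] = 0.3526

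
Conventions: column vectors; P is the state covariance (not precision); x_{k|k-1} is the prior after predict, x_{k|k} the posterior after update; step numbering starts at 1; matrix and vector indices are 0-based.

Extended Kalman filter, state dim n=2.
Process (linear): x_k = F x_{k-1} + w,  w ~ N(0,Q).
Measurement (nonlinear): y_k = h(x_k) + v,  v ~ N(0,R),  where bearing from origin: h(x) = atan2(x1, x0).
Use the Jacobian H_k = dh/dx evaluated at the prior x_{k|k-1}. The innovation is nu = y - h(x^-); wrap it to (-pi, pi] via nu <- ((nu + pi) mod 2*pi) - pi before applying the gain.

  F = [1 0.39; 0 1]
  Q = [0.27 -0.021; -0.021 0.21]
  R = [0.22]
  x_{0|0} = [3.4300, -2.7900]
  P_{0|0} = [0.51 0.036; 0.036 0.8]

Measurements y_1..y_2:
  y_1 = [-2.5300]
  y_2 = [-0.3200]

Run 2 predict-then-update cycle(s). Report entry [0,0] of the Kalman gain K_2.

K[0,0] = 0.9806

step 1: x^-=[2.3419, -2.7900]  P^-=[0.9298 0.3270; 0.3270 1.0100]  H_jac=[0.2103 0.1765]  S=[0.3168]  K=[0.7992; 0.7796]  nu=[-1.6575]  x^+=[1.0172, -4.0823]  P^+=[0.7274 0.1296; 0.1296 0.8174]
step 2: x^-=[-0.5748, -4.0823]  P^-=[1.2228 0.4274; 0.4274 1.0274]  H_jac=[0.2402 -0.0338]  S=[0.2848]  K=[0.9806; 0.2384]  nu=[1.3907]  x^+=[0.7889, -3.7507]  P^+=[0.9489 0.3608; 0.3608 1.0112]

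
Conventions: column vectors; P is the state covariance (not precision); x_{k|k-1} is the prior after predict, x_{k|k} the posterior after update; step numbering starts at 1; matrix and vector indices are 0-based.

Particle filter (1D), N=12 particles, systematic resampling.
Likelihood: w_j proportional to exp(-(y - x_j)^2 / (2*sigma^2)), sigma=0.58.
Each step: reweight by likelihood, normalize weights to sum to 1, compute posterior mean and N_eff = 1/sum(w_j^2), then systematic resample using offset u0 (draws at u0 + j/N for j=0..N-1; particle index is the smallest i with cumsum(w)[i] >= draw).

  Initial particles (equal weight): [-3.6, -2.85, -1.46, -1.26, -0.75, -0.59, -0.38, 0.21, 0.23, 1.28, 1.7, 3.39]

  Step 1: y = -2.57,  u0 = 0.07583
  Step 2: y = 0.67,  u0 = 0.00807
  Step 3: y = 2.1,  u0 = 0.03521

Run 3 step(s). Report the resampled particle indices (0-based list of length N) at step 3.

resampled_idx = [1, 2, 3, 4, 5, 5, 6, 7, 8, 9, 10, 11]

step 1: w=[0.1535, 0.6613, 0.1190, 0.0580, 0.0054, 0.0022, 0.0006, 0.0000, 0.0000, 0.0000, 0.0000, 0.0000]  mean=-2.6897  Neff=2.0903  idx=[0, 1, 1, 1, 1, 1, 1, 1, 1, 2, 2, 4]
step 2: w=[0.0000, 0.0000, 0.0000, 0.0000, 0.0000, 0.0000, 0.0000, 0.0000, 0.0000, 0.0225, 0.0225, 0.9549]  mean=-0.7820  Neff=1.0954  idx=[9, 11, 11, 11, 11, 11, 11, 11, 11, 11, 11, 11]
step 3: w=[0.0001, 0.0909, 0.0909, 0.0909, 0.0909, 0.0909, 0.0909, 0.0909, 0.0909, 0.0909, 0.0909, 0.0909]  mean=-0.7501  Neff=11.0023  idx=[1, 2, 3, 4, 5, 5, 6, 7, 8, 9, 10, 11]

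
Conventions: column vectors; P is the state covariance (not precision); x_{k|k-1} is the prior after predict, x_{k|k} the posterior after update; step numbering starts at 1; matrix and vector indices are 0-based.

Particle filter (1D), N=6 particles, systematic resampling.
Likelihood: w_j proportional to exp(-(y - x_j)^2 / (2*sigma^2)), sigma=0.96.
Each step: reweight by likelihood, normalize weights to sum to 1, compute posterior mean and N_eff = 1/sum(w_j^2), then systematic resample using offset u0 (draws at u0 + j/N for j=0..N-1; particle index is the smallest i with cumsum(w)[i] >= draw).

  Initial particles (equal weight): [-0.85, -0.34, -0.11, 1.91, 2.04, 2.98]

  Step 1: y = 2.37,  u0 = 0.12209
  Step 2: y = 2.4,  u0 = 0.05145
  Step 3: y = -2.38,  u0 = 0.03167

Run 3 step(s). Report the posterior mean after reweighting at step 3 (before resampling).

post_mean = 1.9581

step 1: w=[0.0013, 0.0069, 0.0131, 0.3291, 0.3479, 0.3016]  mean=2.2324  Neff=3.1194  idx=[3, 3, 4, 4, 5, 5]
step 2: w=[0.1661, 0.1661, 0.1763, 0.1763, 0.1576, 0.1576]  mean=2.2931  Neff=5.9874  idx=[0, 1, 2, 3, 4, 5]
step 3: w=[0.3237, 0.3237, 0.1751, 0.1751, 0.0012, 0.0012]  mean=1.9581  Neff=3.6916  idx=[0, 0, 1, 1, 2, 3]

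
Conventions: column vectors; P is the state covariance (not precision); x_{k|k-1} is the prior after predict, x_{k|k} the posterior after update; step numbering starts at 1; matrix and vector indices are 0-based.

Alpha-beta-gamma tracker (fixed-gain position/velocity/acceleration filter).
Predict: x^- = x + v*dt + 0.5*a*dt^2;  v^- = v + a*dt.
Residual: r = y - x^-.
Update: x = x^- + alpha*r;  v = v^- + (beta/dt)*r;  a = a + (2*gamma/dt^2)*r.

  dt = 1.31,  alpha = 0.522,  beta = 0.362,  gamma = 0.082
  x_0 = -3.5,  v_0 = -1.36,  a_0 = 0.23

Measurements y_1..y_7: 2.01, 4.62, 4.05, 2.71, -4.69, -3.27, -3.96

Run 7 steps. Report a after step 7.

step 1: x_pred=-5.0842  r=7.0942  x^+=-1.3811  v^+=0.9017  a^+=0.9080
step 2: x_pred=0.5793  r=4.0407  x^+=2.6885  v^+=3.2077  a^+=1.2941
step 3: x_pred=8.0011  r=-3.9511  x^+=5.9386  v^+=3.8112  a^+=0.9165
step 4: x_pred=11.7177  r=-9.0077  x^+=7.0157  v^+=2.5227  a^+=0.0557
step 5: x_pred=10.3682  r=-15.0582  x^+=2.5078  v^+=-1.5654  a^+=-1.3833
step 6: x_pred=-0.7299  r=-2.5401  x^+=-2.0558  v^+=-4.0796  a^+=-1.6261
step 7: x_pred=-8.7953  r=4.8353  x^+=-6.2713  v^+=-4.8736  a^+=-1.1640

a_post = -1.1640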